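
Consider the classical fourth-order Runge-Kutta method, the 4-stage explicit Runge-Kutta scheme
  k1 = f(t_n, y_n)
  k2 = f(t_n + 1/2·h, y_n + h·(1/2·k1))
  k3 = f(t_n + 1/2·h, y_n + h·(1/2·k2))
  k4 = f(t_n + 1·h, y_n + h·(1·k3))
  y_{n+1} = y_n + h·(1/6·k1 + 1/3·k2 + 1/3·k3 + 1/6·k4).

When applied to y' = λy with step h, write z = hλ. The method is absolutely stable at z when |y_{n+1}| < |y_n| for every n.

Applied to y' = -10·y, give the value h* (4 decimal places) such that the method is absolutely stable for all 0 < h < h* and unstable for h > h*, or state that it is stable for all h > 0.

(-2.7853,0); λ=-10 ⇒ h* = 0.2785.

With y'=λy (z=hλ):
  order 4, 4-stage ⇒ R(z)=1+z+z^2/2+z^3/6+z^4/24
  (e.g. R(-0.8)=0.45173, |R|=0.45173)

Solve |R(x)|<1 on ℝ⁻.
x=-0.8: |R|=0.4517
|R(-3.17)|=1.7528 |R(-2.26)|=0.4569 |R(-1.22)|=0.3139
Bisect:
  x_lo=-3.3504 |R|=2.2443  x_hi=-0.1479 |R|=0.8625
  mid=-1.74919 |R|=0.27872 →hi
  mid=-2.54981 |R|=0.69925 →hi
  mid=-2.95012 |R|=1.27830 →lo
  mid=-2.74996 |R|=0.94802 →hi
  mid=-2.85004 |R|=1.10208 →lo
  mid=-2.80000 |R|=1.02240 →lo
  mid=-2.77498 |R|=0.98456 →hi
  mid=-2.78749 |R|=1.00332 →lo
  mid=-2.78123 |R|=0.99390 →hi
  mid=-2.78436 |R|=0.99860 →hi
  ...
  [-2.78534,-2.78514] ⇒ x*=-2.7853
Interval (-2.7853, 0).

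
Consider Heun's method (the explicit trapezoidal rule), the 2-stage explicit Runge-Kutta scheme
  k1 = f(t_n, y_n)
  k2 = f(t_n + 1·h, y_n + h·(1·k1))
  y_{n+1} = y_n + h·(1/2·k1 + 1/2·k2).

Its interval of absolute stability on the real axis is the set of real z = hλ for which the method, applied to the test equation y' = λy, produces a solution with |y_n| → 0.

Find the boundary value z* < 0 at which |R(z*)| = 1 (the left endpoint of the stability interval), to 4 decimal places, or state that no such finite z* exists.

With y'=λy (z=hλ):
  order 2, 2-stage ⇒ R(z)=1+z+z^2/2
  (e.g. R(-0.4)=0.68000, |R|=0.68000)

Solve |R(x)|<1 on ℝ⁻.
x=-0.4: |R|=0.6800
|R(-1.91)|=0.9140 |R(-1.87)|=0.8785 |R(-0.92)|=0.5032
Bisect:
  x_lo=-2.3920 |R|=1.4688  x_hi=-0.1538 |R|=0.8581
  mid=-1.27287 |R|=0.53723 →hi
  mid=-1.83243 |R|=0.84647 →hi
  mid=-2.11220 |R|=1.11850 →lo
  mid=-1.97231 |R|=0.97270 →hi
  mid=-2.04226 |R|=1.04315 →lo
  mid=-2.00729 |R|=1.00731 →lo
  mid=-1.98980 |R|=0.98985 →hi
  mid=-1.99854 |R|=0.99855 →hi
  mid=-2.00292 |R|=1.00292 →lo
  ...
  [-2.00005,-1.99991] ⇒ x*=-2.0000
Interval (-2.0000, 0).

z* = -2.0000.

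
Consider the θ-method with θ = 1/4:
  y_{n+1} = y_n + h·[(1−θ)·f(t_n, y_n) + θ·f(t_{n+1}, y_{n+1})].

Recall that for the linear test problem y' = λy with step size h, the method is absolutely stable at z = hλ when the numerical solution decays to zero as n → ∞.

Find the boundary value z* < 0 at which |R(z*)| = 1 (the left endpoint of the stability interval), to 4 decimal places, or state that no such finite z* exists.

Test eqn y'=λy, z=hλ:
  y_{n+1} = y_n + z·[3/4·y_n + 1/4·y_{n+1}] ⇒ (1 − 1/4z)y_{n+1} = (1 + 3/4z)y_n
  R(z) = (1 + 3/4z)/(1 − 1/4z).

Need |R(x)|<1, x<0.
x=-1.63: |R|=0.1581
R=−1: 1+3/4x = −1+1/4x ⇒ -1/2x=2 ⇒ x=2/(-1/2)=-4.0000
Confirm numerically:
  x=-3.916: |R|=0.97878 <1
  x=-3.224: |R|=0.78516 <1
  x=-3.045: |R|=0.72889 <1
  x=-2.021: |R|=0.34263 <1
  x=-4.293: |R|=1.07066 >1
  x=-4.074: |R|=1.01833 >1
Stable set (-4.0000, 0).

left endpoint -4.0000.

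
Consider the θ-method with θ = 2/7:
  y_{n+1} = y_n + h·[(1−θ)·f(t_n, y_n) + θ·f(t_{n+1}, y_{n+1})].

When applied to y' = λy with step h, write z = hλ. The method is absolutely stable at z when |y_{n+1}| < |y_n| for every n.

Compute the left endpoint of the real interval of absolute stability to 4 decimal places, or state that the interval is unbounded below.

z* = -4.6667.

Set f=λy, z=hλ:
  y_{n+1} = y_n + z·[5/7·y_n + 2/7·y_{n+1}] ⇒ (1 − 2/7z)y_{n+1} = (1 + 5/7z)y_n
  Hence R(z) = (1 + 5/7z)/(1 − 2/7z).

Need |R(x)|<1, x<0.
x=-0.71: |R|=0.4097
R=−1: 1+5/7x = −1+2/7x ⇒ -3/7x=2 ⇒ x=2/(-3/7)=-4.6667
Confirm numerically:
  x=-3.286: |R|=0.69481 <1
  x=-2.444: |R|=0.43910 <1
  x=-2.313: |R|=0.39265 <1
  x=-1.992: |R|=0.26948 <1
  x=-5.236: |R|=1.09776 >1
  x=-5.184: |R|=1.08936 >1
Stable set (-4.6667, 0).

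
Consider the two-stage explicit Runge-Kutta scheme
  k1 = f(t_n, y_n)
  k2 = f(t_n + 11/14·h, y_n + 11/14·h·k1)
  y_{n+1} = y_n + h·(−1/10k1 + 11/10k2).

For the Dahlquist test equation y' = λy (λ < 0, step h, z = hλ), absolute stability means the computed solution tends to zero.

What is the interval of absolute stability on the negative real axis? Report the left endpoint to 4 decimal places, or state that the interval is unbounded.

Test eqn y'=λy, z=hλ:
  k1=λy_n ⇒ h·k1=z·y_n;  k2=λ(1+11/14z)y_n ⇒ h·k2=z(1+11/14z)y_n
  y_{n+1}/y_n = 1 − 1/10z + 11/10z(1+11/14z) = 1 + z + 121/140z²
  R(z) = 1 + z + 121/140z².

Find x<0 with |R(x)|<1.
x=-0.77: |R|=0.7424
R=1: x+121/140x²=0 ⇒ x=−140/121=-1.1570; min R=1−1/(4·121/140)=0.7107>−1
Confirm numerically:
  x=-1.118: |R|=0.96229 <1
  x=-1.113: |R|=0.95765 <1
  x=-0.829: |R|=0.76497 <1
  x=-0.533: |R|=0.71253 <1
  x=-1.594: |R|=1.60201 >1
  x=-1.494: |R|=1.43512 >1
Stable set (-1.1570, 0).

z∈(-1.1570,0).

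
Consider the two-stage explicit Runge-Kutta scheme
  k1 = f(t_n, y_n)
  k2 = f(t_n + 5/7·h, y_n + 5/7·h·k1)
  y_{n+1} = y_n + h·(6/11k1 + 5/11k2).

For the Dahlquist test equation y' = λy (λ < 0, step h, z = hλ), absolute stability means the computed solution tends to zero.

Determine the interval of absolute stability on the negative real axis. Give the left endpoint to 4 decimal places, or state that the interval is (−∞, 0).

z∈(-3.0800,0).

Set f=λy, z=hλ:
  k1=λy_n ⇒ h·k1=z·y_n;  k2=λ(1+5/7z)y_n ⇒ h·k2=z(1+5/7z)y_n
  y_{n+1}/y_n = 1 + 6/11z + 5/11z(1+5/7z) = 1 + z + 25/77z²
  so R(z) = 1 + z + 25/77z².

Boundary: |R(x)|=1, x<0.
x=-0.84: |R|=0.3891
R=1: x+25/77x²=0 ⇒ x=−77/25=-3.0800; min R=1−1/(4·25/77)=0.2300>−1
Confirm numerically:
  x=-2.069: |R|=0.32086 <1
  x=-1.781: |R|=0.24886 <1
  x=-1.473: |R|=0.23146 <1
  x=-3.596: |R|=1.60245 >1
  x=-3.584: |R|=1.58647 >1
  x=-3.520: |R|=1.50286 >1
Interval (-3.0800, 0).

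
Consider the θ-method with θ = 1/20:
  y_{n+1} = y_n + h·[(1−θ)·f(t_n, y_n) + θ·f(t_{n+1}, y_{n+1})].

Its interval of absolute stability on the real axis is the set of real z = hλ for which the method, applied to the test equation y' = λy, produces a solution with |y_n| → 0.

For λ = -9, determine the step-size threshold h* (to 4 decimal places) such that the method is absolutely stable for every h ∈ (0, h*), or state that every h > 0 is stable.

On y'=λy, z=hλ:
  y_{n+1} = y_n + z·[19/20·y_n + 1/20·y_{n+1}] ⇒ (1 − 1/20z)y_{n+1} = (1 + 19/20z)y_n
  R(z) = (1 + 19/20z)/(1 − 1/20z).

Solve |R(x)|<1 on ℝ⁻.
x=-1.2: |R|=0.1321
R=−1: 1+19/20x = −1+1/20x ⇒ -9/10x=2 ⇒ x=2/(-9/10)=-2.2222
Confirm numerically:
  x=-2.195: |R|=0.97792 <1
  x=-1.816: |R|=0.66483 <1
  x=-1.619: |R|=0.49776 <1
  x=-1.405: |R|=0.31278 <1
  x=-2.582: |R|=1.28678 >1
  x=-2.367: |R|=1.11651 >1
So |R|<1 on (-2.2222, 0).

(-2.2222,0); λ=-9 ⇒ h* = (20/9)/9 = 0.2469.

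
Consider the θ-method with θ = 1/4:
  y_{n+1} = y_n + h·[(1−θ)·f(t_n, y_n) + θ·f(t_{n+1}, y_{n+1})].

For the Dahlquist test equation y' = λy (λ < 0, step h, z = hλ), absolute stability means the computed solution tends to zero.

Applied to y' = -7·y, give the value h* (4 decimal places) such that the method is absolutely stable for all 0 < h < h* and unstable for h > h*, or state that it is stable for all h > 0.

(-4.0000,0); λ=-7 ⇒ h* = (4)/7 = 0.5714.

On y'=λy, z=hλ:
  y_{n+1} = y_n + z·[3/4·y_n + 1/4·y_{n+1}] ⇒ (1 − 1/4z)y_{n+1} = (1 + 3/4z)y_n
  Hence R(z) = (1 + 3/4z)/(1 − 1/4z).

Need |R(x)|<1, x<0.
x=-1.17: |R|=0.0948
R=−1: 1+3/4x = −1+1/4x ⇒ -1/2x=2 ⇒ x=2/(-1/2)=-4.0000
Confirm numerically:
  x=-3.762: |R|=0.93868 <1
  x=-3.391: |R|=0.83520 <1
  x=-3.012: |R|=0.71820 <1
  x=-2.352: |R|=0.48111 <1
  x=-4.591: |R|=1.13759 >1
  x=-4.522: |R|=1.12251 >1
So |R|<1 on (-4.0000, 0).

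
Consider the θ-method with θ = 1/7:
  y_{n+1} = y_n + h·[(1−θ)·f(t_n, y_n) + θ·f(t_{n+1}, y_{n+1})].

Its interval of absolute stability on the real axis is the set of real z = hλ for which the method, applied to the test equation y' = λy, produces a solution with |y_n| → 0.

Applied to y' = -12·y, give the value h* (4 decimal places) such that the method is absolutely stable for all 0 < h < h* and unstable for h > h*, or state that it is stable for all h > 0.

(-2.8000,0); λ=-12 ⇒ h* = (14/5)/12 = 0.2333.

Test eqn y'=λy, z=hλ:
  y_{n+1} = y_n + z·[6/7·y_n + 1/7·y_{n+1}] ⇒ (1 − 1/7z)y_{n+1} = (1 + 6/7z)y_n
  ⇒ R(z) = (1 + 6/7z)/(1 − 1/7z).

Need |R(x)|<1, x<0.
x=-1.11: |R|=0.0419
R=−1: 1+6/7x = −1+1/7x ⇒ -5/7x=2 ⇒ x=2/(-5/7)=-2.8000
Confirm numerically:
  x=-2.655: |R|=0.92491 <1
  x=-1.921: |R|=0.50734 <1
  x=-1.758: |R|=0.40512 <1
  x=-3.287: |R|=1.23671 >1
  x=-3.249: |R|=1.21905 >1
  x=-2.983: |R|=1.09166 >1
So |R|<1 on (-2.8000, 0).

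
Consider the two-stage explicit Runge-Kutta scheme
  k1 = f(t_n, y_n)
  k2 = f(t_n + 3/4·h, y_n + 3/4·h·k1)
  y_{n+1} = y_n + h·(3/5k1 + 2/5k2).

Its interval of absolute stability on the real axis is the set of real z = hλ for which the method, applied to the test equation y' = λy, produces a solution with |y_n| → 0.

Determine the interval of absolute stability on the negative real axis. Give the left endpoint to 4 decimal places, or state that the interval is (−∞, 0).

z∈(-3.3333,0).

Set f=λy, z=hλ:
  k1=λy_n ⇒ h·k1=z·y_n;  k2=λ(1+3/4z)y_n ⇒ h·k2=z(1+3/4z)y_n
  y_{n+1}/y_n = 1 + 3/5z + 2/5z(1+3/4z) = 1 + z + 3/10z²
  so R(z) = 1 + z + 3/10z².

Find x<0 with |R(x)|<1.
x=-1.44: |R|=0.1821
R=1: x+3/10x²=0 ⇒ x=−10/3=-3.3333; min R=1−1/(4·3/10)=0.1667>−1
Confirm numerically:
  x=-3.302: |R|=0.96896 <1
  x=-2.977: |R|=0.68176 <1
  x=-2.901: |R|=0.62374 <1
  x=-2.728: |R|=0.50460 <1
  x=-3.894: |R|=1.65497 >1
  x=-3.473: |R|=1.14552 >1
Interval (-3.3333, 0).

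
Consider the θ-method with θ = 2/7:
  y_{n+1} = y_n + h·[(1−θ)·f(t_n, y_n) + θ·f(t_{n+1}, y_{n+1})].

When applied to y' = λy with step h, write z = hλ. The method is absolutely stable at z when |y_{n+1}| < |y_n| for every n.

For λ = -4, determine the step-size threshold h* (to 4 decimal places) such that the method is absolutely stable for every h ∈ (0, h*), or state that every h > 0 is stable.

Set f=λy, z=hλ:
  y_{n+1} = y_n + z·[5/7·y_n + 2/7·y_{n+1}] ⇒ (1 − 2/7z)y_{n+1} = (1 + 5/7z)y_n
  ⇒ R(z) = (1 + 5/7z)/(1 − 2/7z).

Solve |R(x)|<1 on ℝ⁻.
x=-1.11: |R|=0.1573
R=−1: 1+5/7x = −1+2/7x ⇒ -3/7x=2 ⇒ x=2/(-3/7)=-4.6667
Confirm numerically:
  x=-4.123: |R|=0.89302 <1
  x=-3.378: |R|=0.71896 <1
  x=-2.053: |R|=0.29399 <1
  x=-5.032: |R|=1.06423 >1
  x=-4.875: |R|=1.03731 >1
  x=-4.867: |R|=1.03591 >1
Interval (-4.6667, 0).

(-4.6667,0); λ=-4 ⇒ h* = (14/3)/4 = 1.1667.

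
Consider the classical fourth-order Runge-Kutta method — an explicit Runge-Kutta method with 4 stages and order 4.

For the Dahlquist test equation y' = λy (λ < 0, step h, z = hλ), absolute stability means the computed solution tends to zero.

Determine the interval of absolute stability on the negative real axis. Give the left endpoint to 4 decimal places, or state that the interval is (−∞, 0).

z∈(-2.7853,0).

On y'=λy, z=hλ:
  order 4, 4-stage ⇒ R(z)=1+z+z^2/2+z^3/6+z^4/24
  (e.g. R(-1.79)=0.28392, |R|=0.28392)

Boundary: |R(x)|=1, x<0.
x=-1.79: |R|=0.2839
|R(-3.02)|=1.4155 |R(-2.7)|=0.8788 |R(-1.06)|=0.3559
Bisect:
  x_lo=-3.4983 |R|=2.7259  x_hi=-0.3531 |R|=0.7025
  mid=-1.92572 |R|=0.31126 →hi
  mid=-2.71202 |R|=0.89503 →hi
  mid=-3.10517 |R|=1.59957 →lo
  mid=-2.90860 |R|=1.20239 →lo
  mid=-2.81031 |R|=1.03838 →lo
  mid=-2.76117 |R|=0.96423 →hi
  mid=-2.78574 |R|=1.00067 →lo
  mid=-2.77345 |R|=0.98229 →hi
  mid=-2.77960 |R|=0.99144 →hi
  mid=-2.78267 |R|=0.99605 →hi
  ...
  [-2.78535,-2.78516] ⇒ x*=-2.7853
Stable set (-2.7853, 0).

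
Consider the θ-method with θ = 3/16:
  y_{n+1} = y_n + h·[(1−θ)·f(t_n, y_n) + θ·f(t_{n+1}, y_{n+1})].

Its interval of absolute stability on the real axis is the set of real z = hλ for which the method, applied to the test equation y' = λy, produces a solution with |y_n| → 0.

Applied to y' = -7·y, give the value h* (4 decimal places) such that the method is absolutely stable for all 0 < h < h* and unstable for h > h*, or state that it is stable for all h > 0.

Set f=λy, z=hλ:
  y_{n+1} = y_n + z·[13/16·y_n + 3/16·y_{n+1}] ⇒ (1 − 3/16z)y_{n+1} = (1 + 13/16z)y_n
  R(z) = (1 + 13/16z)/(1 − 3/16z).

Need |R(x)|<1, x<0.
x=-1.45: |R|=0.1400
R=−1: 1+13/16x = −1+3/16x ⇒ -5/8x=2 ⇒ x=2/(-5/8)=-3.2000
Confirm numerically:
  x=-2.134: |R|=0.52415 <1
  x=-2.084: |R|=0.49847 <1
  x=-1.596: |R|=0.22840 <1
  x=-3.717: |R|=1.19042 >1
  x=-3.708: |R|=1.18729 >1
  x=-3.608: |R|=1.15210 >1
So |R|<1 on (-3.2000, 0).

(-3.2000,0); λ=-7 ⇒ h* = (16/5)/7 = 0.4571.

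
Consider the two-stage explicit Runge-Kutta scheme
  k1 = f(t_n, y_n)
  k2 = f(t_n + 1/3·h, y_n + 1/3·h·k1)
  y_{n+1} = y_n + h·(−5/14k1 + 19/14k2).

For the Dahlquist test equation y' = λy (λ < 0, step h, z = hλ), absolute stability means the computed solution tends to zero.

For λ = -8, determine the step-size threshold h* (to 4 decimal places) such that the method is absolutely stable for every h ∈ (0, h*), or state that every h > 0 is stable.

(-2.2105,0); λ=-8 ⇒ h* = (42/19)/8 = 0.2763.

Test eqn y'=λy, z=hλ:
  k1=λy_n ⇒ h·k1=z·y_n;  k2=λ(1+1/3z)y_n ⇒ h·k2=z(1+1/3z)y_n
  y_{n+1}/y_n = 1 − 5/14z + 19/14z(1+1/3z) = 1 + z + 19/42z²
  so R(z) = 1 + z + 19/42z².

Find x<0 with |R(x)|<1.
x=-1.56: |R|=0.5409
R=1: x+19/42x²=0 ⇒ x=−42/19=-2.2105; min R=1−1/(4·19/42)=0.4474>−1
Confirm numerically:
  x=-1.810: |R|=0.67205 <1
  x=-1.723: |R|=0.62000 <1
  x=-1.231: |R|=0.45452 <1
  x=-1.046: |R|=0.44896 <1
  x=-2.502: |R|=1.32991 >1
  x=-2.401: |R|=1.20689 >1
Interval (-2.2105, 0).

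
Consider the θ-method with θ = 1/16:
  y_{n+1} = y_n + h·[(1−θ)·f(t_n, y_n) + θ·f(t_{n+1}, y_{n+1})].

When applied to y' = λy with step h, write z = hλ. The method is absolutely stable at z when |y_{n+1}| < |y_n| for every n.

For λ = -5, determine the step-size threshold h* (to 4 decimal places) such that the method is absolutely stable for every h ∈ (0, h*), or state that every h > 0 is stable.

On y'=λy, z=hλ:
  y_{n+1} = y_n + z·[15/16·y_n + 1/16·y_{n+1}] ⇒ (1 − 1/16z)y_{n+1} = (1 + 15/16z)y_n
  ⇒ R(z) = (1 + 15/16z)/(1 − 1/16z).

Boundary: |R(x)|=1, x<0.
x=-0.94: |R|=0.1122
R=−1: 1+15/16x = −1+1/16x ⇒ -7/8x=2 ⇒ x=2/(-7/8)=-2.2857
Confirm numerically:
  x=-1.878: |R|=0.68072 <1
  x=-1.208: |R|=0.12320 <1
  x=-0.946: |R|=0.10681 <1
  x=-2.841: |R|=1.41261 >1
  x=-2.333: |R|=1.03611 >1
  x=-2.306: |R|=1.01551 >1
Stable set (-2.2857, 0).

(-2.2857,0); λ=-5 ⇒ h* = (16/7)/5 = 0.4571.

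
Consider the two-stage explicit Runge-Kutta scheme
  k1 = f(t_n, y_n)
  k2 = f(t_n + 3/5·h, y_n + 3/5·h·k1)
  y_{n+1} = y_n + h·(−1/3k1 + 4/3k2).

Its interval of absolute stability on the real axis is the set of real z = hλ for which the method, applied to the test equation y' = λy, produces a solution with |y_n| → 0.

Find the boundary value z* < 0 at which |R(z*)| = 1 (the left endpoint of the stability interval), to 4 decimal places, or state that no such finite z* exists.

left endpoint -1.2500.

On y'=λy, z=hλ:
  k1=λy_n ⇒ h·k1=z·y_n;  k2=λ(1+3/5z)y_n ⇒ h·k2=z(1+3/5z)y_n
  y_{n+1}/y_n = 1 − 1/3z + 4/3z(1+3/5z) = 1 + z + 4/5z²
  ⇒ R(z) = 1 + z + 4/5z².

Boundary: |R(x)|=1, x<0.
x=-1.33: |R|=1.0851
R=1: x+4/5x²=0 ⇒ x=−5/4=-1.2500; min R=1−1/(4·4/5)=0.6875>−1
Confirm numerically:
  x=-0.944: |R|=0.76891 <1
  x=-0.837: |R|=0.72346 <1
  x=-0.731: |R|=0.69649 <1
  x=-0.512: |R|=0.69772 <1
  x=-1.542: |R|=1.36021 >1
  x=-1.530: |R|=1.34272 >1
  x=-1.414: |R|=1.18552 >1
Stable set (-1.2500, 0).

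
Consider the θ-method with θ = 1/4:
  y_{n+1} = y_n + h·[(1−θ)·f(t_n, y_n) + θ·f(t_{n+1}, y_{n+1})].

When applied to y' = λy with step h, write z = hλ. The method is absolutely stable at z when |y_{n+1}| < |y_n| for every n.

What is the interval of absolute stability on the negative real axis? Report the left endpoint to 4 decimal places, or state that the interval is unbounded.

Test eqn y'=λy, z=hλ:
  y_{n+1} = y_n + z·[3/4·y_n + 1/4·y_{n+1}] ⇒ (1 − 1/4z)y_{n+1} = (1 + 3/4z)y_n
  Hence R(z) = (1 + 3/4z)/(1 − 1/4z).

Need |R(x)|<1, x<0.
x=-1.3: |R|=0.0189
R=−1: 1+3/4x = −1+1/4x ⇒ -1/2x=2 ⇒ x=2/(-1/2)=-4.0000
Confirm numerically:
  x=-3.527: |R|=0.87432 <1
  x=-3.401: |R|=0.83813 <1
  x=-2.413: |R|=0.50507 <1
  x=-2.383: |R|=0.49334 <1
  x=-4.396: |R|=1.09433 >1
  x=-4.391: |R|=1.09320 >1
Stable set (-4.0000, 0).

z∈(-4.0000,0).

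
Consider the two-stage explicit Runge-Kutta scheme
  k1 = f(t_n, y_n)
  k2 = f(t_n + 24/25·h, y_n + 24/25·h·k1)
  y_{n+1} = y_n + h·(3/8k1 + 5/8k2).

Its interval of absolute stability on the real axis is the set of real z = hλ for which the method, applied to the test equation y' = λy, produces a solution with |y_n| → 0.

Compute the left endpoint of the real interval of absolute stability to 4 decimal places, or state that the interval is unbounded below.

On y'=λy, z=hλ:
  k1=λy_n ⇒ h·k1=z·y_n;  k2=λ(1+24/25z)y_n ⇒ h·k2=z(1+24/25z)y_n
  y_{n+1}/y_n = 1 + 3/8z + 5/8z(1+24/25z) = 1 + z + 3/5z²
  Hence R(z) = 1 + z + 3/5z².

Need |R(x)|<1, x<0.
x=-0.69: |R|=0.5957
R=1: x+3/5x²=0 ⇒ x=−5/3=-1.6667; min R=1−1/(4·3/5)=0.5833>−1
Confirm numerically:
  x=-1.578: |R|=0.91605 <1
  x=-1.550: |R|=0.89150 <1
  x=-1.372: |R|=0.75743 <1
  x=-1.310: |R|=0.71966 <1
  x=-2.127: |R|=1.58748 >1
  x=-1.841: |R|=1.19257 >1
  x=-1.802: |R|=1.14632 >1
Stable set (-1.6667, 0).

z* = -1.6667.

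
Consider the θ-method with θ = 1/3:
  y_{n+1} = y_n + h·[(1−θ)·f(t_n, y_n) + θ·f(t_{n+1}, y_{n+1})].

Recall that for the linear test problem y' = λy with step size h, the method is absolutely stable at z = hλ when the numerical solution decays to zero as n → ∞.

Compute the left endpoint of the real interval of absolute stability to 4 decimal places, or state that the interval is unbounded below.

left endpoint -6.0000.

Set f=λy, z=hλ:
  y_{n+1} = y_n + z·[2/3·y_n + 1/3·y_{n+1}] ⇒ (1 − 1/3z)y_{n+1} = (1 + 2/3z)y_n
  Hence R(z) = (1 + 2/3z)/(1 − 1/3z).

Find x<0 with |R(x)|<1.
x=-1.26: |R|=0.1127
R=−1: 1+2/3x = −1+1/3x ⇒ -1/3x=2 ⇒ x=2/(-1/3)=-6.0000
Confirm numerically:
  x=-5.646: |R|=0.95906 <1
  x=-5.237: |R|=0.90737 <1
  x=-3.938: |R|=0.70280 <1
  x=-3.706: |R|=0.65792 <1
  x=-6.439: |R|=1.04651 >1
  x=-6.128: |R|=1.01402 >1
So |R|<1 on (-6.0000, 0).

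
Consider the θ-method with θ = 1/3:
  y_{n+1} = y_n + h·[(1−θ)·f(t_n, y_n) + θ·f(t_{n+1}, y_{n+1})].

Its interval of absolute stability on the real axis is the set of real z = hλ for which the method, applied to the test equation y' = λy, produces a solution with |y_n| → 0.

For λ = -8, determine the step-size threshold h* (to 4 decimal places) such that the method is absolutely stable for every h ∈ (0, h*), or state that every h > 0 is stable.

(-6.0000,0); λ=-8 ⇒ h* = (6)/8 = 0.7500.

On y'=λy, z=hλ:
  y_{n+1} = y_n + z·[2/3·y_n + 1/3·y_{n+1}] ⇒ (1 − 1/3z)y_{n+1} = (1 + 2/3z)y_n
  R(z) = (1 + 2/3z)/(1 − 1/3z).

Need |R(x)|<1, x<0.
x=-1.1: |R|=0.1951
R=−1: 1+2/3x = −1+1/3x ⇒ -1/3x=2 ⇒ x=2/(-1/3)=-6.0000
Confirm numerically:
  x=-5.159: |R|=0.89692 <1
  x=-3.882: |R|=0.69224 <1
  x=-2.888: |R|=0.47147 <1
  x=-6.576: |R|=1.06015 >1
  x=-6.278: |R|=1.02996 >1
Stable set (-6.0000, 0).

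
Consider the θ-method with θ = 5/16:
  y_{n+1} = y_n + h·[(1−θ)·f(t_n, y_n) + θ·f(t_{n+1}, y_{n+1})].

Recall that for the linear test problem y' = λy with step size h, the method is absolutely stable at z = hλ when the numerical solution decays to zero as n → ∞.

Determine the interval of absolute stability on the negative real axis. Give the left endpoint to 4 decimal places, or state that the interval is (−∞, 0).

On y'=λy, z=hλ:
  y_{n+1} = y_n + z·[11/16·y_n + 5/16·y_{n+1}] ⇒ (1 − 5/16z)y_{n+1} = (1 + 11/16z)y_n
  ⇒ R(z) = (1 + 11/16z)/(1 − 5/16z).

Need |R(x)|<1, x<0.
x=-0.9: |R|=0.2976
R=−1: 1+11/16x = −1+5/16x ⇒ -3/8x=2 ⇒ x=2/(-3/8)=-5.3333
Confirm numerically:
  x=-5.015: |R|=0.95350 <1
  x=-3.495: |R|=0.67050 <1
  x=-2.347: |R|=0.35396 <1
  x=-5.606: |R|=1.03716 >1
  x=-5.359: |R|=1.00360 >1
So |R|<1 on (-5.3333, 0).

z∈(-5.3333,0).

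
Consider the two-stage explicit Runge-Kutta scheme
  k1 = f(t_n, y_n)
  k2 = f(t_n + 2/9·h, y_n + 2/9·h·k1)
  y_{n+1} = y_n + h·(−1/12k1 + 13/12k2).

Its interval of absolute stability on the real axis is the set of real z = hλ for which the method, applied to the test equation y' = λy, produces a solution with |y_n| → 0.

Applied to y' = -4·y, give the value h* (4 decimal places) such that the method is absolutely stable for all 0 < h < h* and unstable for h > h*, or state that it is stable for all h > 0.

With y'=λy (z=hλ):
  k1=λy_n ⇒ h·k1=z·y_n;  k2=λ(1+2/9z)y_n ⇒ h·k2=z(1+2/9z)y_n
  y_{n+1}/y_n = 1 − 1/12z + 13/12z(1+2/9z) = 1 + z + 13/54z²
  Hence R(z) = 1 + z + 13/54z².

Solve |R(x)|<1 on ℝ⁻.
x=-0.45: |R|=0.5987
R=1: x+13/54x²=0 ⇒ x=−54/13=-4.1538; min R=1−1/(4·13/54)=-0.0385>−1
Confirm numerically:
  x=-2.973: |R|=0.15484 <1
  x=-2.461: |R|=0.00295 <1
  x=-2.439: |R|=0.00690 <1
  x=-4.751: |R|=1.68300 >1
  x=-4.507: |R|=1.38318 >1
  x=-4.216: |R|=1.06308 >1
Interval (-4.1538, 0).

(-4.1538,0); λ=-4 ⇒ h* = (54/13)/4 = 1.0385.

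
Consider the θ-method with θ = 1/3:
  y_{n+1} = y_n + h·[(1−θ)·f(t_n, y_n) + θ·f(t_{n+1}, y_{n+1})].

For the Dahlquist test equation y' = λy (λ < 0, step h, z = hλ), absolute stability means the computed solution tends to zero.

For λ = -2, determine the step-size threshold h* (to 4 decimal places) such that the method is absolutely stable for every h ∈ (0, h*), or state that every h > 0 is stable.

(-6.0000,0); λ=-2 ⇒ h* = (6)/2 = 3.0000.

With y'=λy (z=hλ):
  y_{n+1} = y_n + z·[2/3·y_n + 1/3·y_{n+1}] ⇒ (1 − 1/3z)y_{n+1} = (1 + 2/3z)y_n
  so R(z) = (1 + 2/3z)/(1 − 1/3z).

Solve |R(x)|<1 on ℝ⁻.
x=-1.24: |R|=0.1226
R=−1: 1+2/3x = −1+1/3x ⇒ -1/3x=2 ⇒ x=2/(-1/3)=-6.0000
Confirm numerically:
  x=-4.426: |R|=0.78804 <1
  x=-3.893: |R|=0.69433 <1
  x=-3.181: |R|=0.54392 <1
  x=-6.305: |R|=1.03278 >1
  x=-6.161: |R|=1.01757 >1
So |R|<1 on (-6.0000, 0).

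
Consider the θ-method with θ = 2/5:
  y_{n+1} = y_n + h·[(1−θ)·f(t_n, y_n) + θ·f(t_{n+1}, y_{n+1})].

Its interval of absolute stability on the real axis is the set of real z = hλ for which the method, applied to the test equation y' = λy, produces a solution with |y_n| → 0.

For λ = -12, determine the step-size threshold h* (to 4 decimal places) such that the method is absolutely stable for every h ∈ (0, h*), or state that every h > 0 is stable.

(-10.0000,0); λ=-12 ⇒ h* = (10)/12 = 0.8333.

With y'=λy (z=hλ):
  y_{n+1} = y_n + z·[3/5·y_n + 2/5·y_{n+1}] ⇒ (1 − 2/5z)y_{n+1} = (1 + 3/5z)y_n
  so R(z) = (1 + 3/5z)/(1 − 2/5z).

Find x<0 with |R(x)|<1.
x=-0.73: |R|=0.4350
R=−1: 1+3/5x = −1+2/5x ⇒ -1/5x=2 ⇒ x=2/(-1/5)=-10.0000
Confirm numerically:
  x=-9.923: |R|=0.99690 <1
  x=-7.873: |R|=0.89747 <1
  x=-5.691: |R|=0.73697 <1
  x=-10.590: |R|=1.02254 >1
  x=-10.226: |R|=1.00888 >1
Interval (-10.0000, 0).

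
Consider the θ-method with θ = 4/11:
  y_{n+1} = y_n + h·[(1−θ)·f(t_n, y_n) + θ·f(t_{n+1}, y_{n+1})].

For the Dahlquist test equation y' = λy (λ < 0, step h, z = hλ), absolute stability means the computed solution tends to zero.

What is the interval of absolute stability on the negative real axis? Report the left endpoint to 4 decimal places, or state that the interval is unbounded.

With y'=λy (z=hλ):
  y_{n+1} = y_n + z·[7/11·y_n + 4/11·y_{n+1}] ⇒ (1 − 4/11z)y_{n+1} = (1 + 7/11z)y_n
  so R(z) = (1 + 7/11z)/(1 − 4/11z).

Boundary: |R(x)|=1, x<0.
x=-0.88: |R|=0.3333
R=−1: 1+7/11x = −1+4/11x ⇒ -3/11x=2 ⇒ x=2/(-3/11)=-7.3333
Confirm numerically:
  x=-4.560: |R|=0.71546 <1
  x=-4.014: |R|=0.63195 <1
  x=-3.242: |R|=0.48790 <1
  x=-3.131: |R|=0.46408 <1
  x=-7.608: |R|=1.01989 >1
  x=-7.593: |R|=1.01883 >1
  x=-7.496: |R|=1.01191 >1
Interval (-7.3333, 0).

z∈(-7.3333,0).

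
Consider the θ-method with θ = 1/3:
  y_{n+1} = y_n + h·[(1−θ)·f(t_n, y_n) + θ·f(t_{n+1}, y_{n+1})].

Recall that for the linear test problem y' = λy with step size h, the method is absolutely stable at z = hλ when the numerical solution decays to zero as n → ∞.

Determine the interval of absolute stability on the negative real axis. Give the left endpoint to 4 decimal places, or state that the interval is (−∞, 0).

(-6.0000, 0).

On y'=λy, z=hλ:
  y_{n+1} = y_n + z·[2/3·y_n + 1/3·y_{n+1}] ⇒ (1 − 1/3z)y_{n+1} = (1 + 2/3z)y_n
  so R(z) = (1 + 2/3z)/(1 − 1/3z).

Boundary: |R(x)|=1, x<0.
x=-0.79: |R|=0.3747
R=−1: 1+2/3x = −1+1/3x ⇒ -1/3x=2 ⇒ x=2/(-1/3)=-6.0000
Confirm numerically:
  x=-5.432: |R|=0.93264 <1
  x=-5.278: |R|=0.91278 <1
  x=-5.227: |R|=0.90604 <1
  x=-6.271: |R|=1.02923 >1
  x=-6.051: |R|=1.00563 >1
Stable set (-6.0000, 0).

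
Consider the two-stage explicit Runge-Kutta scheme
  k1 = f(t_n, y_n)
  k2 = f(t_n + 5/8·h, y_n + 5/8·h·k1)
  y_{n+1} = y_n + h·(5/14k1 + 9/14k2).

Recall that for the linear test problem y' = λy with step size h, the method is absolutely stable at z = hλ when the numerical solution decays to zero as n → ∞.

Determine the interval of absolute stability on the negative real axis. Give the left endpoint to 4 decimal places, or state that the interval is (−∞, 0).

(-2.4889, 0).

On y'=λy, z=hλ:
  k1=λy_n ⇒ h·k1=z·y_n;  k2=λ(1+5/8z)y_n ⇒ h·k2=z(1+5/8z)y_n
  y_{n+1}/y_n = 1 + 5/14z + 9/14z(1+5/8z) = 1 + z + 45/112z²
  R(z) = 1 + z + 45/112z².

Solve |R(x)|<1 on ℝ⁻.
x=-1.08: |R|=0.3886
R=1: x+45/112x²=0 ⇒ x=−112/45=-2.4889; min R=1−1/(4·45/112)=0.3778>−1
Confirm numerically:
  x=-2.084: |R|=0.66098 <1
  x=-1.081: |R|=0.38851 <1
  x=-1.058: |R|=0.39174 <1
  x=-2.732: |R|=1.26686 >1
Interval (-2.4889, 0).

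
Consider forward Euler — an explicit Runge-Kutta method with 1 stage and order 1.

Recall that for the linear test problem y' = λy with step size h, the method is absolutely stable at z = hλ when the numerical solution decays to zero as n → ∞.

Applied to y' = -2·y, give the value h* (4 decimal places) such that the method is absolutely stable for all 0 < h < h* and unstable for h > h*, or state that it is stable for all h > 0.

(-2.0000,0); λ=-2 ⇒ h* = 1.0000.

With y'=λy (z=hλ):
  order 1, 1-stage ⇒ R(z)=1+z
  (e.g. R(-1.16)=-0.16000, |R|=0.16000)

Need |R(x)|<1, x<0.
x=-1.16: |R|=0.1600
|R(-1.89)|=0.8900 |R(-1.69)|=0.6900 |R(-0.85)|=0.1500
Bisect:
  x_lo=-2.3817 |R|=1.3817  x_hi=-0.2853 |R|=0.7147
  mid=-1.33350 |R|=0.33350 →hi
  mid=-1.85759 |R|=0.85759 →hi
  mid=-2.11963 |R|=1.11963 →lo
  mid=-1.98861 |R|=0.98861 →hi
  mid=-2.05412 |R|=1.05412 →lo
  mid=-2.02136 |R|=1.02136 →lo
  mid=-2.00498 |R|=1.00498 →lo
  ...
  [-2.00012,-1.99999] ⇒ x*=-2.0000
Interval (-2.0000, 0).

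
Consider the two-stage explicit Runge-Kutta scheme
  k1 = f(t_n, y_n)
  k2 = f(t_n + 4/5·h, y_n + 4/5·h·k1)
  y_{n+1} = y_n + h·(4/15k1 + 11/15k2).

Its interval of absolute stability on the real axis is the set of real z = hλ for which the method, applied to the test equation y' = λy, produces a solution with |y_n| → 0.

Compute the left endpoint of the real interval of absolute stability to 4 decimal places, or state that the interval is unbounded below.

On y'=λy, z=hλ:
  k1=λy_n ⇒ h·k1=z·y_n;  k2=λ(1+4/5z)y_n ⇒ h·k2=z(1+4/5z)y_n
  y_{n+1}/y_n = 1 + 4/15z + 11/15z(1+4/5z) = 1 + z + 44/75z²
  Hence R(z) = 1 + z + 44/75z².

Need |R(x)|<1, x<0.
x=-0.78: |R|=0.5769
R=1: x+44/75x²=0 ⇒ x=−75/44=-1.7045; min R=1−1/(4·44/75)=0.5739>−1
Confirm numerically:
  x=-1.472: |R|=0.79918 <1
  x=-1.028: |R|=0.59198 <1
  x=-0.865: |R|=0.57396 <1
  x=-1.882: |R|=1.19593 >1
  x=-1.726: |R|=1.02172 >1
So |R|<1 on (-1.7045, 0).

left endpoint -1.7045.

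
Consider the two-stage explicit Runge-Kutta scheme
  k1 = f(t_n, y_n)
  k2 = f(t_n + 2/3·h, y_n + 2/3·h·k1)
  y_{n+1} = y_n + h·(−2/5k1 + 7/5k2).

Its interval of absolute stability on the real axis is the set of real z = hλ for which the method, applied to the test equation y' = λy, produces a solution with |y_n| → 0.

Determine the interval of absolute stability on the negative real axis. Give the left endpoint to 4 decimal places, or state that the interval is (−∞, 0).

Test eqn y'=λy, z=hλ:
  k1=λy_n ⇒ h·k1=z·y_n;  k2=λ(1+2/3z)y_n ⇒ h·k2=z(1+2/3z)y_n
  y_{n+1}/y_n = 1 − 2/5z + 7/5z(1+2/3z) = 1 + z + 14/15z²
  R(z) = 1 + z + 14/15z².

Boundary: |R(x)|=1, x<0.
x=-1.56: |R|=1.7114
R=1: x+14/15x²=0 ⇒ x=−15/14=-1.0714; min R=1−1/(4·14/15)=0.7321>−1
Confirm numerically:
  x=-1.022: |R|=0.95285 <1
  x=-0.698: |R|=0.75672 <1
  x=-0.517: |R|=0.73247 <1
  x=-0.462: |R|=0.73721 <1
  x=-1.636: |R|=1.86206 >1
  x=-1.574: |R|=1.73831 >1
Interval (-1.0714, 0).

z∈(-1.0714,0).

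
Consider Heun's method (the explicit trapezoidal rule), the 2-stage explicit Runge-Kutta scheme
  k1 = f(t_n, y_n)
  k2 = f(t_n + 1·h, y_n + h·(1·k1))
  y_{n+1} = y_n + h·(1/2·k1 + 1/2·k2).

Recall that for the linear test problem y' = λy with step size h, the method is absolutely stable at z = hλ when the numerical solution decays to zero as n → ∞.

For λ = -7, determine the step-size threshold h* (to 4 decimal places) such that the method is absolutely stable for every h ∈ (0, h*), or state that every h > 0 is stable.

(-2.0000,0); λ=-7 ⇒ h* = 0.2857.

Set f=λy, z=hλ:
  order 2, 2-stage ⇒ R(z)=1+z+z^2/2
  (e.g. R(-0.92)=0.50320, |R|=0.50320)

Boundary: |R(x)|=1, x<0.
x=-0.92: |R|=0.5032
|R(-1.58)|=0.6682 |R(-1.51)|=0.6300 |R(-1.28)|=0.5392
Bisect:
  x_lo=-2.7308 |R|=1.9978  x_hi=-0.3581 |R|=0.7060
  mid=-1.54442 |R|=0.64820 →hi
  mid=-2.13761 |R|=1.14707 →lo
  mid=-1.84102 |R|=0.85365 →hi
  mid=-1.98931 |R|=0.98937 →hi
  mid=-2.06346 |R|=1.06547 →lo
  mid=-2.02638 |R|=1.02673 →lo
  mid=-2.00785 |R|=1.00788 →lo
  mid=-1.99858 |R|=0.99858 →hi
  mid=-2.00321 |R|=1.00322 →lo
  ...
  [-2.00003,-1.99988] ⇒ x*=-2.0000
So |R|<1 on (-2.0000, 0).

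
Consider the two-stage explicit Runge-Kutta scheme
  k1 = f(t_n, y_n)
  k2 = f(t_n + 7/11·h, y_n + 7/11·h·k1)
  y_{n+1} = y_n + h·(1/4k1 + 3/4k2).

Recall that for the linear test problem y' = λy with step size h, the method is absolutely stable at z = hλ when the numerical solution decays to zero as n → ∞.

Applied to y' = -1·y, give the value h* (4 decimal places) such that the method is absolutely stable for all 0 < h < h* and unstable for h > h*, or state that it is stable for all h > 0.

(-2.0952,0); λ=-1 ⇒ h* = (44/21)/1 = 2.0952.

With y'=λy (z=hλ):
  k1=λy_n ⇒ h·k1=z·y_n;  k2=λ(1+7/11z)y_n ⇒ h·k2=z(1+7/11z)y_n
  y_{n+1}/y_n = 1 + 1/4z + 3/4z(1+7/11z) = 1 + z + 21/44z²
  ⇒ R(z) = 1 + z + 21/44z².

Solve |R(x)|<1 on ℝ⁻.
x=-0.97: |R|=0.4791
R=1: x+21/44x²=0 ⇒ x=−44/21=-2.0952; min R=1−1/(4·21/44)=0.4762>−1
Confirm numerically:
  x=-1.613: |R|=0.62875 <1
  x=-1.598: |R|=0.62077 <1
  x=-1.359: |R|=0.52247 <1
  x=-2.677: |R|=1.74329 >1
  x=-2.559: |R|=1.56641 >1
Stable set (-2.0952, 0).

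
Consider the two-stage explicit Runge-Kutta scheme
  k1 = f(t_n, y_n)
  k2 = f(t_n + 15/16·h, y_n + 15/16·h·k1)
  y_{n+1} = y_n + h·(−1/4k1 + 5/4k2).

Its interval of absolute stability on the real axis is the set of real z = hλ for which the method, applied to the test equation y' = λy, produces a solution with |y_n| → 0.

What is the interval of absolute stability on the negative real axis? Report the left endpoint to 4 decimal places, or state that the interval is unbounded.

With y'=λy (z=hλ):
  k1=λy_n ⇒ h·k1=z·y_n;  k2=λ(1+15/16z)y_n ⇒ h·k2=z(1+15/16z)y_n
  y_{n+1}/y_n = 1 − 1/4z + 5/4z(1+15/16z) = 1 + z + 75/64z²
  ⇒ R(z) = 1 + z + 75/64z².

Find x<0 with |R(x)|<1.
x=-0.64: |R|=0.8400
R=1: x+75/64x²=0 ⇒ x=−64/75=-0.8533; min R=1−1/(4·75/64)=0.7867>−1
Confirm numerically:
  x=-0.817: |R|=0.96521 <1
  x=-0.645: |R|=0.84253 <1
  x=-0.601: |R|=0.82228 <1
  x=-0.358: |R|=0.79219 <1
  x=-1.419: |R|=1.94064 >1
  x=-1.252: |R|=1.58492 >1
  x=-1.001: |R|=1.17322 >1
So |R|<1 on (-0.8533, 0).

z∈(-0.8533,0).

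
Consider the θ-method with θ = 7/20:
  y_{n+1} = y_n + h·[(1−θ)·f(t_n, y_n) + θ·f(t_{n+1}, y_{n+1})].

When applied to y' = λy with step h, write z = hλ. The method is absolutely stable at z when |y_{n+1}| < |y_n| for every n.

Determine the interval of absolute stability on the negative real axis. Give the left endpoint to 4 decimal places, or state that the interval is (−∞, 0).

Test eqn y'=λy, z=hλ:
  y_{n+1} = y_n + z·[13/20·y_n + 7/20·y_{n+1}] ⇒ (1 − 7/20z)y_{n+1} = (1 + 13/20z)y_n
  so R(z) = (1 + 13/20z)/(1 − 7/20z).

Find x<0 with |R(x)|<1.
x=-1.06: |R|=0.2268
R=−1: 1+13/20x = −1+7/20x ⇒ -3/10x=2 ⇒ x=2/(-3/10)=-6.6667
Confirm numerically:
  x=-6.316: |R|=0.96723 <1
  x=-6.140: |R|=0.94983 <1
  x=-5.704: |R|=0.90362 <1
  x=-5.006: |R|=0.81897 <1
  x=-7.173: |R|=1.04327 >1
  x=-6.986: |R|=1.02781 >1
  x=-6.951: |R|=1.02485 >1
Interval (-6.6667, 0).

(-6.6667, 0).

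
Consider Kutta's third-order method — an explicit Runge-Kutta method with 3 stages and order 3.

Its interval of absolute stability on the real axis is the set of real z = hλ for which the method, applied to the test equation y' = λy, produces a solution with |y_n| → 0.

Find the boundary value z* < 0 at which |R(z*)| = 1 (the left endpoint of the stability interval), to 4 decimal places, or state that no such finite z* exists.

On y'=λy, z=hλ:
  order 3, 3-stage ⇒ R(z)=1+z+z^2/2+z^3/6
  (e.g. R(-1.31)=0.17337, |R|=0.17337)

Need |R(x)|<1, x<0.
x=-1.31: |R|=0.1734
|R(-2.85)|=1.6469 |R(-0.77)|=0.4504 |R(-0.66)|=0.5099
Bisect:
  x_lo=-2.8872 |R|=1.7305  x_hi=-0.1734 |R|=0.8408
  mid=-1.53032 |R|=0.04332 →hi
  mid=-2.20877 |R|=0.56541 →hi
  mid=-2.54799 |R|=1.05890 →lo
  mid=-2.37838 |R|=0.79233 →hi
  mid=-2.46319 |R|=0.92035 →hi
  mid=-2.50559 |R|=0.98827 →hi
  mid=-2.52679 |R|=1.02324 →lo
  mid=-2.51619 |R|=1.00567 →lo
  mid=-2.51089 |R|=0.99695 →hi
  ...
  [-2.51288,-2.51271] ⇒ x*=-2.5127
Stable set (-2.5127, 0).

z* = -2.5127.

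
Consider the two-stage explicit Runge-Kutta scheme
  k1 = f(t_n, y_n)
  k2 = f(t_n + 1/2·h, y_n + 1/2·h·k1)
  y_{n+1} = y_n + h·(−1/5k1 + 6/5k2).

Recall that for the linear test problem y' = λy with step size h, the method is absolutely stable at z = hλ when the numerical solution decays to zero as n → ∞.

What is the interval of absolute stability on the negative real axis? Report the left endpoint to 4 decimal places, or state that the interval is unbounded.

On y'=λy, z=hλ:
  k1=λy_n ⇒ h·k1=z·y_n;  k2=λ(1+1/2z)y_n ⇒ h·k2=z(1+1/2z)y_n
  y_{n+1}/y_n = 1 − 1/5z + 6/5z(1+1/2z) = 1 + z + 3/5z²
  ⇒ R(z) = 1 + z + 3/5z².

Boundary: |R(x)|=1, x<0.
x=-0.5: |R|=0.6500
R=1: x+3/5x²=0 ⇒ x=−5/3=-1.6667; min R=1−1/(4·3/5)=0.5833>−1
Confirm numerically:
  x=-1.616: |R|=0.95087 <1
  x=-1.445: |R|=0.80781 <1
  x=-1.410: |R|=0.78286 <1
  x=-1.292: |R|=0.70956 <1
  x=-2.168: |R|=1.65213 >1
  x=-1.928: |R|=1.30231 >1
So |R|<1 on (-1.6667, 0).

(-1.6667, 0).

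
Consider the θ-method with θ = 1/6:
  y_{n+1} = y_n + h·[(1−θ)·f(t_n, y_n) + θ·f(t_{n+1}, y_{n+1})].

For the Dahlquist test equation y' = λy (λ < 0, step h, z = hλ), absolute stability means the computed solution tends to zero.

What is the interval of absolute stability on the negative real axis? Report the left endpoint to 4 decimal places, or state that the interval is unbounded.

Set f=λy, z=hλ:
  y_{n+1} = y_n + z·[5/6·y_n + 1/6·y_{n+1}] ⇒ (1 − 1/6z)y_{n+1} = (1 + 5/6z)y_n
  Hence R(z) = (1 + 5/6z)/(1 − 1/6z).

Need |R(x)|<1, x<0.
x=-1.13: |R|=0.0491
R=−1: 1+5/6x = −1+1/6x ⇒ -2/3x=2 ⇒ x=2/(-2/3)=-3.0000
Confirm numerically:
  x=-2.768: |R|=0.89416 <1
  x=-2.477: |R|=0.75321 <1
  x=-2.206: |R|=0.61297 <1
  x=-3.478: |R|=1.20173 >1
  x=-3.147: |R|=1.06428 >1
  x=-3.021: |R|=1.00931 >1
Interval (-3.0000, 0).

z∈(-3.0000,0).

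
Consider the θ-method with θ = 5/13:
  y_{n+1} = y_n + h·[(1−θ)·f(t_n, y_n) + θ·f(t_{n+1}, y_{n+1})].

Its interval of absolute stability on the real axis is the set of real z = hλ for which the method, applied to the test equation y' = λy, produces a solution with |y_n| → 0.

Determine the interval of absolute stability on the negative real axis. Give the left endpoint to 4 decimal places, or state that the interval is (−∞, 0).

(-8.6667, 0).

With y'=λy (z=hλ):
  y_{n+1} = y_n + z·[8/13·y_n + 5/13·y_{n+1}] ⇒ (1 − 5/13z)y_{n+1} = (1 + 8/13z)y_n
  so R(z) = (1 + 8/13z)/(1 − 5/13z).

Boundary: |R(x)|=1, x<0.
x=-0.36: |R|=0.6838
R=−1: 1+8/13x = −1+5/13x ⇒ -3/13x=2 ⇒ x=2/(-3/13)=-8.6667
Confirm numerically:
  x=-8.079: |R|=0.96698 <1
  x=-5.673: |R|=0.78288 <1
  x=-5.408: |R|=0.75584 <1
  x=-4.334: |R|=0.62509 <1
  x=-9.178: |R|=1.02605 >1
  x=-9.104: |R|=1.02242 >1
Interval (-8.6667, 0).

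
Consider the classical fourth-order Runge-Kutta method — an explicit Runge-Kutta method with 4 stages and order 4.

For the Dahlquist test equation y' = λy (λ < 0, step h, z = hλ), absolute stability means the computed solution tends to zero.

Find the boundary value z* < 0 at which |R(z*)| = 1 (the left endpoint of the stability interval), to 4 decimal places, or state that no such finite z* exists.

left endpoint -2.7853.

On y'=λy, z=hλ:
  order 4, 4-stage ⇒ R(z)=1+z+z^2/2+z^3/6+z^4/24
  (e.g. R(-0.92)=0.40327, |R|=0.40327)

Find x<0 with |R(x)|<1.
x=-0.92: |R|=0.4033
|R(-2.66)|=0.8270 |R(-1.13)|=0.3359 |R(-0.62)|=0.5386
Bisect:
  x_lo=-3.5062 |R|=2.7536  x_hi=-0.2300 |R|=0.7945
  mid=-1.86809 |R|=0.29769 →hi
  mid=-2.68713 |R|=0.86182 →hi
  mid=-3.09665 |R|=1.58029 →lo
  mid=-2.89189 |R|=1.17298 →lo
  mid=-2.78951 |R|=1.00638 →lo
  mid=-2.73832 |R|=0.93146 →hi
  mid=-2.76392 |R|=0.96825 →hi
  mid=-2.77672 |R|=0.98715 →hi
  mid=-2.78312 |R|=0.99672 →hi
  ...
  [-2.78532,-2.78512] ⇒ x*=-2.7853
Interval (-2.7853, 0).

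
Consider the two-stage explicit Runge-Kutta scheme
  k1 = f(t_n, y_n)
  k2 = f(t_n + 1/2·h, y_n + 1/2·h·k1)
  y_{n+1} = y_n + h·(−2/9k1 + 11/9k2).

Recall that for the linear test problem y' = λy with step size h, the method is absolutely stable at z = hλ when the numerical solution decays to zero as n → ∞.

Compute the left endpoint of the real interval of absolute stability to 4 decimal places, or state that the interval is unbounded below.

left endpoint -1.6364.

On y'=λy, z=hλ:
  k1=λy_n ⇒ h·k1=z·y_n;  k2=λ(1+1/2z)y_n ⇒ h·k2=z(1+1/2z)y_n
  y_{n+1}/y_n = 1 − 2/9z + 11/9z(1+1/2z) = 1 + z + 11/18z²
  ⇒ R(z) = 1 + z + 11/18z².

Solve |R(x)|<1 on ℝ⁻.
x=-0.55: |R|=0.6349
R=1: x+11/18x²=0 ⇒ x=−18/11=-1.6364; min R=1−1/(4·11/18)=0.5909>−1
Confirm numerically:
  x=-1.559: |R|=0.92629 <1
  x=-1.555: |R|=0.92268 <1
  x=-0.714: |R|=0.59754 <1
  x=-2.198: |R|=1.75440 >1
  x=-1.792: |R|=1.17044 >1
  x=-1.694: |R|=1.05967 >1
Interval (-1.6364, 0).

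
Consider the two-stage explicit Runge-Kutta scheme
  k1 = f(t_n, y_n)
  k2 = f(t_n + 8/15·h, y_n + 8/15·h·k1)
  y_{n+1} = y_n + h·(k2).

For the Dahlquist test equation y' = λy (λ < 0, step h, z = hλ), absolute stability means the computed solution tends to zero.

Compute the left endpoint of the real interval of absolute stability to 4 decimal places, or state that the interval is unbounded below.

left endpoint -1.8750.

On y'=λy, z=hλ:
  k1=λy_n ⇒ h·k1=z·y_n;  k2=λ(1+8/15z)y_n ⇒ h·k2=z(1+8/15z)y_n
  y_{n+1}/y_n = 1 + z(1+8/15z) = 1 + z + 8/15z²
  R(z) = 1 + z + 8/15z².

Boundary: |R(x)|=1, x<0.
x=-1.3: |R|=0.6013
R=1: x+8/15x²=0 ⇒ x=−15/8=-1.8750; min R=1−1/(4·8/15)=0.5312>−1
Confirm numerically:
  x=-1.696: |R|=0.83809 <1
  x=-1.503: |R|=0.70180 <1
  x=-1.248: |R|=0.58267 <1
  x=-2.214: |R|=1.40029 >1
  x=-2.103: |R|=1.25572 >1
Stable set (-1.8750, 0).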